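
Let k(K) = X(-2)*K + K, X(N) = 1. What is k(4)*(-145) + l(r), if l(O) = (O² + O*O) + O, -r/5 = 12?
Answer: 5980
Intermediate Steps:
r = -60 (r = -5*12 = -60)
l(O) = O + 2*O² (l(O) = (O² + O²) + O = 2*O² + O = O + 2*O²)
k(K) = 2*K (k(K) = 1*K + K = K + K = 2*K)
k(4)*(-145) + l(r) = (2*4)*(-145) - 60*(1 + 2*(-60)) = 8*(-145) - 60*(1 - 120) = -1160 - 60*(-119) = -1160 + 7140 = 5980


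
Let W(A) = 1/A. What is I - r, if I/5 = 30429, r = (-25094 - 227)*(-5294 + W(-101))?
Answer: -13523645450/101 ≈ -1.3390e+8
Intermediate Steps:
r = 13539012095/101 (r = (-25094 - 227)*(-5294 + 1/(-101)) = -25321*(-5294 - 1/101) = -25321*(-534695/101) = 13539012095/101 ≈ 1.3405e+8)
I = 152145 (I = 5*30429 = 152145)
I - r = 152145 - 1*13539012095/101 = 152145 - 13539012095/101 = -13523645450/101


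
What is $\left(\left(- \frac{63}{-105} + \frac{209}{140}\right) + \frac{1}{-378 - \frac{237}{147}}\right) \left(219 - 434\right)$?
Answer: $- \frac{234059019}{520828} \approx -449.4$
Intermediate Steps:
$\left(\left(- \frac{63}{-105} + \frac{209}{140}\right) + \frac{1}{-378 - \frac{237}{147}}\right) \left(219 - 434\right) = \left(\left(\left(-63\right) \left(- \frac{1}{105}\right) + 209 \cdot \frac{1}{140}\right) + \frac{1}{-378 - \frac{79}{49}}\right) \left(-215\right) = \left(\left(\frac{3}{5} + \frac{209}{140}\right) + \frac{1}{-378 - \frac{79}{49}}\right) \left(-215\right) = \left(\frac{293}{140} + \frac{1}{- \frac{18601}{49}}\right) \left(-215\right) = \left(\frac{293}{140} - \frac{49}{18601}\right) \left(-215\right) = \frac{5443233}{2604140} \left(-215\right) = - \frac{234059019}{520828}$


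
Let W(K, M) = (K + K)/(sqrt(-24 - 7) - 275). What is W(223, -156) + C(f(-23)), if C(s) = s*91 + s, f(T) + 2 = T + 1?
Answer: -83585549/37828 - 223*I*sqrt(31)/37828 ≈ -2209.6 - 0.032823*I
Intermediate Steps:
f(T) = -1 + T (f(T) = -2 + (T + 1) = -2 + (1 + T) = -1 + T)
W(K, M) = 2*K/(-275 + I*sqrt(31)) (W(K, M) = (2*K)/(sqrt(-31) - 275) = (2*K)/(I*sqrt(31) - 275) = (2*K)/(-275 + I*sqrt(31)) = 2*K/(-275 + I*sqrt(31)))
C(s) = 92*s (C(s) = 91*s + s = 92*s)
W(223, -156) + C(f(-23)) = (1/37828)*223*(-275 - I*sqrt(31)) + 92*(-1 - 23) = (-61325/37828 - 223*I*sqrt(31)/37828) + 92*(-24) = (-61325/37828 - 223*I*sqrt(31)/37828) - 2208 = -83585549/37828 - 223*I*sqrt(31)/37828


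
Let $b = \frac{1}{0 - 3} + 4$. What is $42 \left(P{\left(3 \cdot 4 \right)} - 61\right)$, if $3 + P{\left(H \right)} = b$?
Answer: $-2534$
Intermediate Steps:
$b = \frac{11}{3}$ ($b = \frac{1}{-3} + 4 = - \frac{1}{3} + 4 = \frac{11}{3} \approx 3.6667$)
$P{\left(H \right)} = \frac{2}{3}$ ($P{\left(H \right)} = -3 + \frac{11}{3} = \frac{2}{3}$)
$42 \left(P{\left(3 \cdot 4 \right)} - 61\right) = 42 \left(\frac{2}{3} - 61\right) = 42 \left(- \frac{181}{3}\right) = -2534$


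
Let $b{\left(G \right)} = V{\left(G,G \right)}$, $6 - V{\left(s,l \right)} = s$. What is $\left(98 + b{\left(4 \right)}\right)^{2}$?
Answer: $10000$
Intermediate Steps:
$V{\left(s,l \right)} = 6 - s$
$b{\left(G \right)} = 6 - G$
$\left(98 + b{\left(4 \right)}\right)^{2} = \left(98 + \left(6 - 4\right)\right)^{2} = \left(98 + 2\right)^{2} = 100^{2} = 10000$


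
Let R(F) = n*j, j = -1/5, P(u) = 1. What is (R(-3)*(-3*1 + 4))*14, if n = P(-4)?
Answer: -14/5 ≈ -2.8000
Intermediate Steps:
j = -⅕ (j = -1*⅕ = -⅕ ≈ -0.20000)
n = 1
R(F) = -⅕ (R(F) = 1*(-⅕) = -⅕)
(R(-3)*(-3*1 + 4))*14 = -(-3*1 + 4)/5*14 = -(-3 + 4)/5*14 = -⅕*1*14 = -⅕*14 = -14/5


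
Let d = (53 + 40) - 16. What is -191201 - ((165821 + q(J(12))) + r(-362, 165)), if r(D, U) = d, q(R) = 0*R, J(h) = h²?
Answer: -357099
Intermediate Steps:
q(R) = 0
d = 77 (d = 93 - 16 = 77)
r(D, U) = 77
-191201 - ((165821 + q(J(12))) + r(-362, 165)) = -191201 - ((165821 + 0) + 77) = -191201 - (165821 + 77) = -191201 - 1*165898 = -191201 - 165898 = -357099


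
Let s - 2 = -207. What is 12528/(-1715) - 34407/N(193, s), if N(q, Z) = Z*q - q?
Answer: -439080219/68184970 ≈ -6.4395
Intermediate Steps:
s = -205 (s = 2 - 207 = -205)
N(q, Z) = -q + Z*q
12528/(-1715) - 34407/N(193, s) = 12528/(-1715) - 34407*1/(193*(-1 - 205)) = 12528*(-1/1715) - 34407/(193*(-206)) = -12528/1715 - 34407/(-39758) = -12528/1715 - 34407*(-1/39758) = -12528/1715 + 34407/39758 = -439080219/68184970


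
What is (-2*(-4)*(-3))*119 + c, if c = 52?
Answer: -2804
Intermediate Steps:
(-2*(-4)*(-3))*119 + c = (-2*(-4)*(-3))*119 + 52 = (8*(-3))*119 + 52 = -24*119 + 52 = -2856 + 52 = -2804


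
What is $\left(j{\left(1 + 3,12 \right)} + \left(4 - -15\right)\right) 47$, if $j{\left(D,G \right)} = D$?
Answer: $1081$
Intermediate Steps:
$\left(j{\left(1 + 3,12 \right)} + \left(4 - -15\right)\right) 47 = \left(\left(1 + 3\right) + \left(4 - -15\right)\right) 47 = \left(4 + \left(4 + 15\right)\right) 47 = \left(4 + 19\right) 47 = 23 \cdot 47 = 1081$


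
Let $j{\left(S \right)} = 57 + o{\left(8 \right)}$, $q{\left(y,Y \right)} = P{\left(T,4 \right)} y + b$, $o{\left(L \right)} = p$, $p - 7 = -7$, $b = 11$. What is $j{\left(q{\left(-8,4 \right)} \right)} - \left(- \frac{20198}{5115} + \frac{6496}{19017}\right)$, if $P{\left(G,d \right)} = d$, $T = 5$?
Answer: $\frac{1965126587}{32423985} \approx 60.607$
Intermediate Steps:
$p = 0$ ($p = 7 - 7 = 0$)
$o{\left(L \right)} = 0$
$q{\left(y,Y \right)} = 11 + 4 y$ ($q{\left(y,Y \right)} = 4 y + 11 = 11 + 4 y$)
$j{\left(S \right)} = 57$ ($j{\left(S \right)} = 57 + 0 = 57$)
$j{\left(q{\left(-8,4 \right)} \right)} - \left(- \frac{20198}{5115} + \frac{6496}{19017}\right) = 57 - \left(- \frac{20198}{5115} + \frac{6496}{19017}\right) = 57 - - \frac{116959442}{32423985} = 57 + \left(- \frac{6496}{19017} + \frac{20198}{5115}\right) = 57 + \frac{116959442}{32423985} = \frac{1965126587}{32423985}$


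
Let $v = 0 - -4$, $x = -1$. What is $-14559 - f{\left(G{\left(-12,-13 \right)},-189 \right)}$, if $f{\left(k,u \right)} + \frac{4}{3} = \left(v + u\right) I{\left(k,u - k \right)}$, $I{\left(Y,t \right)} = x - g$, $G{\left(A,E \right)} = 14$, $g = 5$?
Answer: $- \frac{47003}{3} \approx -15668.0$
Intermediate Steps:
$I{\left(Y,t \right)} = -6$ ($I{\left(Y,t \right)} = -1 - 5 = -6$)
$v = 4$ ($v = 0 + 4 = 4$)
$f{\left(k,u \right)} = - \frac{76}{3} - 6 u$ ($f{\left(k,u \right)} = - \frac{4}{3} + \left(4 + u\right) \left(-6\right) = - \frac{4}{3} - \left(24 + 6 u\right) = - \frac{76}{3} - 6 u$)
$-14559 - f{\left(G{\left(-12,-13 \right)},-189 \right)} = -14559 - \left(- \frac{76}{3} - -1134\right) = -14559 - \left(- \frac{76}{3} + 1134\right) = -14559 - \frac{3326}{3} = - \frac{47003}{3}$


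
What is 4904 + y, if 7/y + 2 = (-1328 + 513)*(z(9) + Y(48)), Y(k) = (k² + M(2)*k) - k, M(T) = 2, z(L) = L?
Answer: 9436360161/1924217 ≈ 4904.0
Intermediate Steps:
Y(k) = k + k² (Y(k) = (k² + 2*k) - k = k + k²)
y = -7/1924217 (y = 7/(-2 + (-1328 + 513)*(9 + 48*(1 + 48))) = 7/(-2 - 815*(9 + 48*49)) = 7/(-2 - 815*(9 + 2352)) = 7/(-2 - 815*2361) = 7/(-2 - 1924215) = 7/(-1924217) = 7*(-1/1924217) = -7/1924217 ≈ -3.6378e-6)
4904 + y = 4904 - 7/1924217 = 9436360161/1924217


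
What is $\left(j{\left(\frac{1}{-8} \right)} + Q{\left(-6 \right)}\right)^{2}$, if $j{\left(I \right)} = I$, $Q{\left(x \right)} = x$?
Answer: $\frac{2401}{64} \approx 37.516$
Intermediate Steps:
$\left(j{\left(\frac{1}{-8} \right)} + Q{\left(-6 \right)}\right)^{2} = \left(\frac{1}{-8} - 6\right)^{2} = \left(- \frac{1}{8} - 6\right)^{2} = \left(- \frac{49}{8}\right)^{2} = \frac{2401}{64}$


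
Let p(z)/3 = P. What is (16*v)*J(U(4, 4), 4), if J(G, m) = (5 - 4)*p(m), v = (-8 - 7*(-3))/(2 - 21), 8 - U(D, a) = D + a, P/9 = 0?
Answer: 0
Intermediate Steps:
P = 0 (P = 9*0 = 0)
p(z) = 0 (p(z) = 3*0 = 0)
U(D, a) = 8 - D - a (U(D, a) = 8 - (D + a) = 8 + (-D - a) = 8 - D - a)
v = -13/19 (v = (-8 + 21)/(-19) = 13*(-1/19) = -13/19 ≈ -0.68421)
J(G, m) = 0 (J(G, m) = (5 - 4)*0 = 1*0 = 0)
(16*v)*J(U(4, 4), 4) = (16*(-13/19))*0 = -208/19*0 = 0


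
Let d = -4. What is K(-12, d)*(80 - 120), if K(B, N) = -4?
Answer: 160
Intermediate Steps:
K(-12, d)*(80 - 120) = -4*(80 - 120) = -4*(-40) = 160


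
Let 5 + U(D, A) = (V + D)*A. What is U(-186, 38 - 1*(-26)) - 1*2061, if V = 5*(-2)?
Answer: -14610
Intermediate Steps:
V = -10
U(D, A) = -5 + A*(-10 + D) (U(D, A) = -5 + (-10 + D)*A = -5 + A*(-10 + D))
U(-186, 38 - 1*(-26)) - 1*2061 = (-5 - 10*(38 - 1*(-26)) + (38 - 1*(-26))*(-186)) - 1*2061 = (-5 - 10*(38 + 26) + (38 + 26)*(-186)) - 2061 = (-5 - 10*64 + 64*(-186)) - 2061 = (-5 - 640 - 11904) - 2061 = -12549 - 2061 = -14610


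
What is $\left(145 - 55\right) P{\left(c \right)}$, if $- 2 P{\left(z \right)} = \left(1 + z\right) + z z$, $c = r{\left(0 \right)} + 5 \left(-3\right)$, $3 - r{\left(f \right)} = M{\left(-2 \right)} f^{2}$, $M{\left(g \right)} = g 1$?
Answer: $-5985$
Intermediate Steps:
$M{\left(g \right)} = g$
$r{\left(f \right)} = 3 + 2 f^{2}$ ($r{\left(f \right)} = 3 - - 2 f^{2} = 3 + 2 f^{2}$)
$c = -12$ ($c = \left(3 + 2 \cdot 0^{2}\right) + 5 \left(-3\right) = \left(3 + 2 \cdot 0\right) - 15 = \left(3 + 0\right) - 15 = 3 - 15 = -12$)
$P{\left(z \right)} = - \frac{1}{2} - \frac{z}{2} - \frac{z^{2}}{2}$ ($P{\left(z \right)} = - \frac{\left(1 + z\right) + z z}{2} = - \frac{\left(1 + z\right) + z^{2}}{2} = - \frac{1 + z + z^{2}}{2} = - \frac{1}{2} - \frac{z}{2} - \frac{z^{2}}{2}$)
$\left(145 - 55\right) P{\left(c \right)} = \left(145 - 55\right) \left(- \frac{1}{2} - -6 - \frac{\left(-12\right)^{2}}{2}\right) = 90 \left(- \frac{1}{2} + 6 - 72\right) = 90 \left(- \frac{133}{2}\right) = -5985$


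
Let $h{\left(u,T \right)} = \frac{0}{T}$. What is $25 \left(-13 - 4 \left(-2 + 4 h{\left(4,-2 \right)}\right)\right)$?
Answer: $-125$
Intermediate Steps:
$h{\left(u,T \right)} = 0$
$25 \left(-13 - 4 \left(-2 + 4 h{\left(4,-2 \right)}\right)\right) = 25 \left(-13 - 4 \left(-2 + 4 \cdot 0\right)\right) = 25 \left(-13 - 4 \left(-2 + 0\right)\right) = 25 \left(-13 - -8\right) = 25 \left(-13 + 8\right) = 25 \left(-5\right) = -125$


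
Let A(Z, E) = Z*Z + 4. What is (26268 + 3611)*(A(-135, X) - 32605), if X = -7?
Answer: -429540504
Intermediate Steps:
A(Z, E) = 4 + Z**2 (A(Z, E) = Z**2 + 4 = 4 + Z**2)
(26268 + 3611)*(A(-135, X) - 32605) = (26268 + 3611)*((4 + (-135)**2) - 32605) = 29879*((4 + 18225) - 32605) = 29879*(18229 - 32605) = 29879*(-14376) = -429540504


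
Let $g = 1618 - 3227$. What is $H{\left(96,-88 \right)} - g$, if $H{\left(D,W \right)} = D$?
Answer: $1705$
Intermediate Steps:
$g = -1609$
$H{\left(96,-88 \right)} - g = 96 - -1609 = 96 + 1609 = 1705$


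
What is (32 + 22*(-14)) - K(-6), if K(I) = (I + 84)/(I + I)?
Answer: -539/2 ≈ -269.50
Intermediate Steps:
K(I) = (84 + I)/(2*I) (K(I) = (84 + I)/((2*I)) = (84 + I)*(1/(2*I)) = (84 + I)/(2*I))
(32 + 22*(-14)) - K(-6) = (32 + 22*(-14)) - (84 - 6)/(2*(-6)) = (32 - 308) - (-1)*78/(2*6) = -276 - 1*(-13/2) = -276 + 13/2 = -539/2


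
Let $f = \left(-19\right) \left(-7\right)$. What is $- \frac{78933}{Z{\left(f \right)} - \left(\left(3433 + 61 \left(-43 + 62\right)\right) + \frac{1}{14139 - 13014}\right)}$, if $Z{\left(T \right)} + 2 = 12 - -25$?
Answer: $\frac{88799625}{5126626} \approx 17.321$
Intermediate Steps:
$f = 133$
$Z{\left(T \right)} = 35$ ($Z{\left(T \right)} = -2 + \left(12 - -25\right) = -2 + \left(12 + 25\right) = -2 + 37 = 35$)
$- \frac{78933}{Z{\left(f \right)} - \left(\left(3433 + 61 \left(-43 + 62\right)\right) + \frac{1}{14139 - 13014}\right)} = - \frac{78933}{35 - \left(\left(3433 + 61 \left(-43 + 62\right)\right) + \frac{1}{14139 - 13014}\right)} = - \frac{78933}{35 - \left(\left(3433 + 61 \cdot 19\right) + \frac{1}{1125}\right)} = - \frac{78933}{35 - \left(\left(3433 + 1159\right) + \frac{1}{1125}\right)} = - \frac{78933}{35 - \left(4592 + \frac{1}{1125}\right)} = - \frac{78933}{35 - \frac{5166001}{1125}} = - \frac{78933}{- \frac{5126626}{1125}} = \left(-78933\right) \left(- \frac{1125}{5126626}\right) = \frac{88799625}{5126626}$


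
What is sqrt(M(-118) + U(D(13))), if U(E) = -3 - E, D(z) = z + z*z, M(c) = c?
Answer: I*sqrt(303) ≈ 17.407*I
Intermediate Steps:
D(z) = z + z**2
sqrt(M(-118) + U(D(13))) = sqrt(-118 + (-3 - 13*(1 + 13))) = sqrt(-118 + (-3 - 13*14)) = sqrt(-118 + (-3 - 1*182)) = sqrt(-118 + (-3 - 182)) = sqrt(-118 - 185) = sqrt(-303) = I*sqrt(303)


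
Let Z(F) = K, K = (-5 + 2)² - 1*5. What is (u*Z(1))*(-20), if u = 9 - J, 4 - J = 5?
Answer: -800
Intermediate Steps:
J = -1 (J = 4 - 1*5 = 4 - 5 = -1)
K = 4 (K = (-3)² - 5 = 9 - 5 = 4)
Z(F) = 4
u = 10 (u = 9 - 1*(-1) = 9 + 1 = 10)
(u*Z(1))*(-20) = (10*4)*(-20) = 40*(-20) = -800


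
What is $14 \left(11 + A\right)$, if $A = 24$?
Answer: $490$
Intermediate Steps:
$14 \left(11 + A\right) = 14 \left(11 + 24\right) = 14 \cdot 35 = 490$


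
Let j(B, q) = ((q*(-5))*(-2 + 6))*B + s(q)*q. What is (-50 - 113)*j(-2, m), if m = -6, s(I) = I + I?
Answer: 27384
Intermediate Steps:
s(I) = 2*I
j(B, q) = 2*q² - 20*B*q (j(B, q) = ((q*(-5))*(-2 + 6))*B + (2*q)*q = (-5*q*4)*B + 2*q² = (-20*q)*B + 2*q² = -20*B*q + 2*q² = 2*q² - 20*B*q)
(-50 - 113)*j(-2, m) = (-50 - 113)*(2*(-6)*(-6 - 10*(-2))) = -326*(-6)*(-6 + 20) = -326*(-6)*14 = -163*(-168) = 27384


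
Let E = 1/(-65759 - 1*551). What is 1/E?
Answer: -66310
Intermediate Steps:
E = -1/66310 (E = 1/(-65759 - 551) = 1/(-66310) = -1/66310 ≈ -1.5081e-5)
1/E = 1/(-1/66310) = -66310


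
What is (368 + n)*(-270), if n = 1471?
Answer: -496530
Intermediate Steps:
(368 + n)*(-270) = (368 + 1471)*(-270) = 1839*(-270) = -496530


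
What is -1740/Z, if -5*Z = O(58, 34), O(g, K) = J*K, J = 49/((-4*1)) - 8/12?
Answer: -10440/527 ≈ -19.810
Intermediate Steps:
J = -155/12 (J = 49/(-4) - 8*1/12 = 49*(-1/4) - 2/3 = -49/4 - 2/3 = -155/12 ≈ -12.917)
O(g, K) = -155*K/12
Z = 527/6 (Z = -(-31)*34/12 = -1/5*(-2635/6) = 527/6 ≈ 87.833)
-1740/Z = -1740/527/6 = -1740*6/527 = -10440/527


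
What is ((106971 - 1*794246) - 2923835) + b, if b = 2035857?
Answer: -1575253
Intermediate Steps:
((106971 - 1*794246) - 2923835) + b = ((106971 - 1*794246) - 2923835) + 2035857 = ((106971 - 794246) - 2923835) + 2035857 = (-687275 - 2923835) + 2035857 = -3611110 + 2035857 = -1575253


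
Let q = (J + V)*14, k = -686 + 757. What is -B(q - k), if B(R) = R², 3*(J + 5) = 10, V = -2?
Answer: -134689/9 ≈ -14965.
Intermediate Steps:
J = -5/3 (J = -5 + (⅓)*10 = -5 + 10/3 = -5/3 ≈ -1.6667)
k = 71
q = -154/3 (q = (-5/3 - 2)*14 = -11/3*14 = -154/3 ≈ -51.333)
-B(q - k) = -(-154/3 - 1*71)² = -(-154/3 - 71)² = -(-367/3)² = -1*134689/9 = -134689/9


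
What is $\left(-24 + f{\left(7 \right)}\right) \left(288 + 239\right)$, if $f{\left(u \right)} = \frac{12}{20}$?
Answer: $- \frac{61659}{5} \approx -12332.0$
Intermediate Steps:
$f{\left(u \right)} = \frac{3}{5}$ ($f{\left(u \right)} = 12 \cdot \frac{1}{20} = \frac{3}{5}$)
$\left(-24 + f{\left(7 \right)}\right) \left(288 + 239\right) = \left(-24 + \frac{3}{5}\right) \left(288 + 239\right) = \left(- \frac{117}{5}\right) 527 = - \frac{61659}{5}$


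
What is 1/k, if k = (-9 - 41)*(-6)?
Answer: 1/300 ≈ 0.0033333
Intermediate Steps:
k = 300 (k = -50*(-6) = 300)
1/k = 1/300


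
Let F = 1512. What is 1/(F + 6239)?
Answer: 1/7751 ≈ 0.00012902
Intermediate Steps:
1/(F + 6239) = 1/(1512 + 6239) = 1/7751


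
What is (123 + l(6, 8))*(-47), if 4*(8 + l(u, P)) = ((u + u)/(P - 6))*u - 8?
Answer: -5734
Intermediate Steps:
l(u, P) = -10 + u²/(2*(-6 + P)) (l(u, P) = -8 + (((u + u)/(P - 6))*u - 8)/4 = -8 + (((2*u)/(-6 + P))*u - 8)/4 = -8 + ((2*u/(-6 + P))*u - 8)/4 = -8 + (2*u²/(-6 + P) - 8)/4 = -8 + (-8 + 2*u²/(-6 + P))/4 = -8 + (-2 + u²/(2*(-6 + P))) = -10 + u²/(2*(-6 + P)))
(123 + l(6, 8))*(-47) = (123 + (120 + 6² - 20*8)/(2*(-6 + 8)))*(-47) = (123 + (½)*(120 + 36 - 160)/2)*(-47) = (123 + (½)*(½)*(-4))*(-47) = (123 - 1)*(-47) = 122*(-47) = -5734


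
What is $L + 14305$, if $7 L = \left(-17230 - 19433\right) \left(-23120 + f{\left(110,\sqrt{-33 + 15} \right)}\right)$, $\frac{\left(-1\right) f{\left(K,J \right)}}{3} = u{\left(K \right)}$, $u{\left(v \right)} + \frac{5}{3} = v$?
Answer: $\frac{859664170}{7} \approx 1.2281 \cdot 10^{8}$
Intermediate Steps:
$u{\left(v \right)} = - \frac{5}{3} + v$
$f{\left(K,J \right)} = 5 - 3 K$ ($f{\left(K,J \right)} = - 3 \left(- \frac{5}{3} + K\right) = 5 - 3 K$)
$L = \frac{859564035}{7}$ ($L = \frac{\left(-17230 - 19433\right) \left(-23120 + \left(5 - 330\right)\right)}{7} = \frac{\left(-36663\right) \left(-23120 + \left(5 - 330\right)\right)}{7} = \frac{\left(-36663\right) \left(-23120 - 325\right)}{7} = \frac{\left(-36663\right) \left(-23445\right)}{7} = \frac{1}{7} \cdot 859564035 = \frac{859564035}{7} \approx 1.2279 \cdot 10^{8}$)
$L + 14305 = \frac{859564035}{7} + 14305 = \frac{859664170}{7}$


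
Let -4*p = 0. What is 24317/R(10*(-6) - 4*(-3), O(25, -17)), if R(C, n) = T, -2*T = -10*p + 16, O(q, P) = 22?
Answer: -24317/8 ≈ -3039.6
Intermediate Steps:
p = 0 (p = -¼*0 = 0)
T = -8 (T = -(-10*0 + 16)/2 = -(0 + 16)/2 = -½*16 = -8)
R(C, n) = -8
24317/R(10*(-6) - 4*(-3), O(25, -17)) = 24317/(-8) = 24317*(-⅛) = -24317/8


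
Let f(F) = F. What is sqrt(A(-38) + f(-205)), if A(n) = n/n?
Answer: 2*I*sqrt(51) ≈ 14.283*I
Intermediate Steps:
A(n) = 1
sqrt(A(-38) + f(-205)) = sqrt(1 - 205) = sqrt(-204) = 2*I*sqrt(51)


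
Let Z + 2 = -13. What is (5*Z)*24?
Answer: -1800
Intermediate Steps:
Z = -15 (Z = -2 - 13 = -15)
(5*Z)*24 = (5*(-15))*24 = -75*24 = -1800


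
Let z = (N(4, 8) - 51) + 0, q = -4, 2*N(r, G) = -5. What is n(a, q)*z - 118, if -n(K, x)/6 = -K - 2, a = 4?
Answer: -2044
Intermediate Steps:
N(r, G) = -5/2 (N(r, G) = (1/2)*(-5) = -5/2)
z = -107/2 (z = (-5/2 - 51) + 0 = -107/2 + 0 = -107/2 ≈ -53.500)
n(K, x) = 12 + 6*K (n(K, x) = -6*(-K - 2) = -6*(-2 - K) = 12 + 6*K)
n(a, q)*z - 118 = (12 + 6*4)*(-107/2) - 118 = (12 + 24)*(-107/2) - 118 = 36*(-107/2) - 118 = -1926 - 118 = -2044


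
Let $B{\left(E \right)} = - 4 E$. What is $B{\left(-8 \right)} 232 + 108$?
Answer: $7532$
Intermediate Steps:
$B{\left(-8 \right)} 232 + 108 = \left(-4\right) \left(-8\right) 232 + 108 = 32 \cdot 232 + 108 = 7424 + 108 = 7532$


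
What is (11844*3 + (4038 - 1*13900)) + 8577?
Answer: 34247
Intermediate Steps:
(11844*3 + (4038 - 1*13900)) + 8577 = (35532 + (4038 - 13900)) + 8577 = (35532 - 9862) + 8577 = 25670 + 8577 = 34247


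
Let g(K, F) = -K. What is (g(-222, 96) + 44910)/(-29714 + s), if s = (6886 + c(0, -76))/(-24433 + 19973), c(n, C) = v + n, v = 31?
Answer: -67096240/44177119 ≈ -1.5188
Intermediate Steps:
c(n, C) = 31 + n
s = -6917/4460 (s = (6886 + (31 + 0))/(-24433 + 19973) = (6886 + 31)/(-4460) = 6917*(-1/4460) = -6917/4460 ≈ -1.5509)
(g(-222, 96) + 44910)/(-29714 + s) = (-1*(-222) + 44910)/(-29714 - 6917/4460) = (222 + 44910)/(-132531357/4460) = 45132*(-4460/132531357) = -67096240/44177119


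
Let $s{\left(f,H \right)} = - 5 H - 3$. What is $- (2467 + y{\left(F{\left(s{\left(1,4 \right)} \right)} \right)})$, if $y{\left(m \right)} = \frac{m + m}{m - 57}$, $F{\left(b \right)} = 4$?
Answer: $- \frac{130743}{53} \approx -2466.8$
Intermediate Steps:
$s{\left(f,H \right)} = -3 - 5 H$
$y{\left(m \right)} = \frac{2 m}{-57 + m}$
$- (2467 + y{\left(F{\left(s{\left(1,4 \right)} \right)} \right)}) = - (2467 + 2 \cdot 4 \frac{1}{-57 + 4}) = - (2467 + 2 \cdot 4 \frac{1}{-53}) = - (2467 + 2 \cdot 4 \left(- \frac{1}{53}\right)) = - (2467 - \frac{8}{53}) = \left(-1\right) \frac{130743}{53} = - \frac{130743}{53}$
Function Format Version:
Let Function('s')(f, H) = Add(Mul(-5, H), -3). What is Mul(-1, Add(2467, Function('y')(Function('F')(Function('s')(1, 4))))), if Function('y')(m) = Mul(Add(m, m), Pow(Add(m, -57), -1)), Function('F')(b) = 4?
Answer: Rational(-130743, 53) ≈ -2466.8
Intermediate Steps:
Function('s')(f, H) = Add(-3, Mul(-5, H))
Function('y')(m) = Mul(2, m, Pow(Add(-57, m), -1)) (Function('y')(m) = Mul(Mul(2, m), Pow(Add(-57, m), -1)) = Mul(2, m, Pow(Add(-57, m), -1)))
Mul(-1, Add(2467, Function('y')(Function('F')(Function('s')(1, 4))))) = Mul(-1, Add(2467, Mul(2, 4, Pow(Add(-57, 4), -1)))) = Mul(-1, Add(2467, Mul(2, 4, Pow(-53, -1)))) = Mul(-1, Add(2467, Mul(2, 4, Rational(-1, 53)))) = Mul(-1, Add(2467, Rational(-8, 53))) = Mul(-1, Rational(130743, 53)) = Rational(-130743, 53)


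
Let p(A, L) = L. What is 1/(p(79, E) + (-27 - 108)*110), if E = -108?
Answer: -1/14958 ≈ -6.6854e-5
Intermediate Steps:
1/(p(79, E) + (-27 - 108)*110) = 1/(-108 + (-27 - 108)*110) = 1/(-108 - 135*110) = 1/(-108 - 14850) = 1/(-14958) = -1/14958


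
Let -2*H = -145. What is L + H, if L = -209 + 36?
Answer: -201/2 ≈ -100.50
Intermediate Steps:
H = 145/2 (H = -½*(-145) = 145/2 ≈ 72.500)
L = -173
L + H = -173 + 145/2 = -201/2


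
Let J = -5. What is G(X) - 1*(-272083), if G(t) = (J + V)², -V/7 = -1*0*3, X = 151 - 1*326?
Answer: 272108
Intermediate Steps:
X = -175 (X = 151 - 326 = -175)
V = 0 (V = -7*(-1*0)*3 = -0*3 = -7*0 = 0)
G(t) = 25 (G(t) = (-5 + 0)² = (-5)² = 25)
G(X) - 1*(-272083) = 25 - 1*(-272083) = 25 + 272083 = 272108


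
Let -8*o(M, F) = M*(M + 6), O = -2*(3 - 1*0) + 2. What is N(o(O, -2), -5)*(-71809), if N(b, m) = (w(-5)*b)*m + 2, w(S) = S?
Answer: -1938843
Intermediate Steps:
O = -4 (O = -2*(3 + 0) + 2 = -2*3 + 2 = -6 + 2 = -4)
o(M, F) = -M*(6 + M)/8 (o(M, F) = -M*(M + 6)/8 = -M*(6 + M)/8)
N(b, m) = 2 - 5*b*m (N(b, m) = (-5*b)*m + 2 = -5*b*m + 2 = 2 - 5*b*m)
N(o(O, -2), -5)*(-71809) = (2 - 5*(-⅛*(-4)*(6 - 4))*(-5))*(-71809) = (2 - 5*(-⅛*(-4)*2)*(-5))*(-71809) = (2 - 5*1*(-5))*(-71809) = (2 + 25)*(-71809) = 27*(-71809) = -1938843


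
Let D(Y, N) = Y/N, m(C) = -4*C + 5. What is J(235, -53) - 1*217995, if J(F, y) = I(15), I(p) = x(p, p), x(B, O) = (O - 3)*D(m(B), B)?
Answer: -218039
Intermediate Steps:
m(C) = 5 - 4*C
x(B, O) = (-3 + O)*(5 - 4*B)/B (x(B, O) = (O - 3)*((5 - 4*B)/B) = (-3 + O)*((5 - 4*B)/B) = (-3 + O)*(5 - 4*B)/B)
I(p) = -(-5 + 4*p)*(-3 + p)/p
J(F, y) = -44 (J(F, y) = 17 - 15/15 - 4*15 = 17 - 15*1/15 - 60 = 17 - 1 - 60 = -44)
J(235, -53) - 1*217995 = -44 - 1*217995 = -44 - 217995 = -218039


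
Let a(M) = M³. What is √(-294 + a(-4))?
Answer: I*√358 ≈ 18.921*I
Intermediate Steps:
√(-294 + a(-4)) = √(-294 + (-4)³) = √(-294 - 64) = √(-358) = I*√358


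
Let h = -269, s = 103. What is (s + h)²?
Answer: 27556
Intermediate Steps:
(s + h)² = (103 - 269)² = (-166)² = 27556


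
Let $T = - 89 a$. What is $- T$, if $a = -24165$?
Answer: $-2150685$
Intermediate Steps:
$T = 2150685$ ($T = \left(-89\right) \left(-24165\right) = 2150685$)
$- T = \left(-1\right) 2150685 = -2150685$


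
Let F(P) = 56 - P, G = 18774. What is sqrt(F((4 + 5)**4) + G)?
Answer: sqrt(12269) ≈ 110.77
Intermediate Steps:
sqrt(F((4 + 5)**4) + G) = sqrt((56 - (4 + 5)**4) + 18774) = sqrt((56 - 1*9**4) + 18774) = sqrt((56 - 1*6561) + 18774) = sqrt((56 - 6561) + 18774) = sqrt(-6505 + 18774) = sqrt(12269)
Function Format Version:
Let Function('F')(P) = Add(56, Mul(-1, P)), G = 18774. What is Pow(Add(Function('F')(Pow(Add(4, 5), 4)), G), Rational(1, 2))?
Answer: Pow(12269, Rational(1, 2)) ≈ 110.77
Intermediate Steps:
Pow(Add(Function('F')(Pow(Add(4, 5), 4)), G), Rational(1, 2)) = Pow(Add(Add(56, Mul(-1, Pow(Add(4, 5), 4))), 18774), Rational(1, 2)) = Pow(Add(Add(56, Mul(-1, Pow(9, 4))), 18774), Rational(1, 2)) = Pow(Add(Add(56, Mul(-1, 6561)), 18774), Rational(1, 2)) = Pow(Add(Add(56, -6561), 18774), Rational(1, 2)) = Pow(Add(-6505, 18774), Rational(1, 2)) = Pow(12269, Rational(1, 2))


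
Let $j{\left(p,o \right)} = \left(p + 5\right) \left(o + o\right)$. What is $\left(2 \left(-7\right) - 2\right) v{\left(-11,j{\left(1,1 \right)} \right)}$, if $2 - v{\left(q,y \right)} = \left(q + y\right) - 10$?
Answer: $-176$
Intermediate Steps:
$j{\left(p,o \right)} = 2 o \left(5 + p\right)$ ($j{\left(p,o \right)} = \left(5 + p\right) 2 o = 2 o \left(5 + p\right)$)
$v{\left(q,y \right)} = 12 - q - y$ ($v{\left(q,y \right)} = 2 - \left(\left(q + y\right) - 10\right) = 2 - \left(-10 + q + y\right) = 12 - q - y$)
$\left(2 \left(-7\right) - 2\right) v{\left(-11,j{\left(1,1 \right)} \right)} = \left(2 \left(-7\right) - 2\right) \left(12 - -11 - 2 \cdot 1 \left(5 + 1\right)\right) = \left(-14 - 2\right) \left(12 + 11 - 2 \cdot 1 \cdot 6\right) = - 16 \left(12 + 11 - 12\right) = \left(-16\right) 11 = -176$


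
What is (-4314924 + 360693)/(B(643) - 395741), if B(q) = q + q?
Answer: 1318077/131485 ≈ 10.025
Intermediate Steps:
B(q) = 2*q
(-4314924 + 360693)/(B(643) - 395741) = (-4314924 + 360693)/(2*643 - 395741) = -3954231/(1286 - 395741) = -3954231/(-394455) = -3954231*(-1/394455) = 1318077/131485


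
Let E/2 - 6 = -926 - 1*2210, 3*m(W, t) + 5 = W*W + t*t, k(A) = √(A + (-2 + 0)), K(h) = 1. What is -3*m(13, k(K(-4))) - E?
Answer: 6097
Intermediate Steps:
k(A) = √(-2 + A) (k(A) = √(A - 2) = √(-2 + A))
m(W, t) = -5/3 + W²/3 + t²/3 (m(W, t) = -5/3 + (W*W + t*t)/3 = -5/3 + (W² + t²)/3 = -5/3 + (W²/3 + t²/3) = -5/3 + W²/3 + t²/3)
E = -6260 (E = 12 + 2*(-926 - 1*2210) = 12 + 2*(-926 - 2210) = 12 + 2*(-3136) = 12 - 6272 = -6260)
-3*m(13, k(K(-4))) - E = -3*(-5/3 + (⅓)*13² + (√(-2 + 1))²/3) - 1*(-6260) = -3*(-5/3 + (⅓)*169 + (√(-1))²/3) + 6260 = -3*(-5/3 + 169/3 + I²/3) + 6260 = -3*(-5/3 + 169/3 + (⅓)*(-1)) + 6260 = -3*(-5/3 + 169/3 - ⅓) + 6260 = -3*163/3 + 6260 = -163 + 6260 = 6097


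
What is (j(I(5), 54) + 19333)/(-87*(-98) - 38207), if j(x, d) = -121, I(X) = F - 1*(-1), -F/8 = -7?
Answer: -19212/29681 ≈ -0.64728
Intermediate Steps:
F = 56 (F = -8*(-7) = 56)
I(X) = 57 (I(X) = 56 - 1*(-1) = 56 + 1 = 57)
(j(I(5), 54) + 19333)/(-87*(-98) - 38207) = (-121 + 19333)/(-87*(-98) - 38207) = 19212/(8526 - 38207) = 19212/(-29681) = 19212*(-1/29681) = -19212/29681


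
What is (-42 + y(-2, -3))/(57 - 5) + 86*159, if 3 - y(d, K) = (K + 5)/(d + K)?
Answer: 3555047/260 ≈ 13673.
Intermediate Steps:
y(d, K) = 3 - (5 + K)/(K + d) (y(d, K) = 3 - (K + 5)/(d + K) = 3 - (5 + K)/(K + d))
(-42 + y(-2, -3))/(57 - 5) + 86*159 = (-42 + (-5 + 2*(-3) + 3*(-2))/(-3 - 2))/(57 - 5) + 86*159 = (-42 + (-5 - 6 - 6)/(-5))/52 + 13674 = (-42 - 1/5*(-17))*(1/52) + 13674 = (-42 + 17/5)*(1/52) + 13674 = -193/5*1/52 + 13674 = -193/260 + 13674 = 3555047/260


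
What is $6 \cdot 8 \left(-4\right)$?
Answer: $-192$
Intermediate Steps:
$6 \cdot 8 \left(-4\right) = 48 \left(-4\right) = -192$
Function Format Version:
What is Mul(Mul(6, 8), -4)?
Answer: -192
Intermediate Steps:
Mul(Mul(6, 8), -4) = Mul(48, -4) = -192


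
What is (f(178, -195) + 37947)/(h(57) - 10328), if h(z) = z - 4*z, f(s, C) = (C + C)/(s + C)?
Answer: -645489/178483 ≈ -3.6165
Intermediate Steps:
f(s, C) = 2*C/(C + s) (f(s, C) = (2*C)/(C + s) = 2*C/(C + s))
h(z) = -3*z
(f(178, -195) + 37947)/(h(57) - 10328) = (2*(-195)/(-195 + 178) + 37947)/(-3*57 - 10328) = (2*(-195)/(-17) + 37947)/(-171 - 10328) = (2*(-195)*(-1/17) + 37947)/(-10499) = (390/17 + 37947)*(-1/10499) = (645489/17)*(-1/10499) = -645489/178483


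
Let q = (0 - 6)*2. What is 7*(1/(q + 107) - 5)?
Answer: -3318/95 ≈ -34.926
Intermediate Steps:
q = -12 (q = -6*2 = -12)
7*(1/(q + 107) - 5) = 7*(1/(-12 + 107) - 5) = 7*(1/95 - 5) = 7*(-474/95) = -3318/95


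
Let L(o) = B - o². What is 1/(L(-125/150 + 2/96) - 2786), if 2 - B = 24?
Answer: -256/719017 ≈ -0.00035604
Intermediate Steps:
B = -22 (B = 2 - 1*24 = 2 - 24 = -22)
L(o) = -22 - o²
1/(L(-125/150 + 2/96) - 2786) = 1/((-22 - (-125/150 + 2/96)²) - 2786) = 1/((-22 - (-125*1/150 + 2*(1/96))²) - 2786) = 1/((-22 - (-⅚ + 1/48)²) - 2786) = 1/((-22 - (-13/16)²) - 2786) = 1/((-22 - 1*169/256) - 2786) = 1/((-22 - 169/256) - 2786) = 1/(-5801/256 - 2786) = 1/(-719017/256) = -256/719017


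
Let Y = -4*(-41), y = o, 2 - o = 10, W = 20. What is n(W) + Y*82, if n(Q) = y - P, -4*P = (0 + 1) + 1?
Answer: 26881/2 ≈ 13441.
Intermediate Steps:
o = -8 (o = 2 - 1*10 = 2 - 10 = -8)
y = -8
Y = 164
P = -½ (P = -((0 + 1) + 1)/4 = -(1 + 1)/4 = -¼*2 = -½ ≈ -0.50000)
n(Q) = -15/2 (n(Q) = -8 - 1*(-½) = -8 + ½ = -15/2)
n(W) + Y*82 = -15/2 + 164*82 = -15/2 + 13448 = 26881/2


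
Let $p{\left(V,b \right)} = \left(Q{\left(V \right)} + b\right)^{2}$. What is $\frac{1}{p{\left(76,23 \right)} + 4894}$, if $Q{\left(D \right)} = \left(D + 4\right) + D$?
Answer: $\frac{1}{36935} \approx 2.7075 \cdot 10^{-5}$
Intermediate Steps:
$Q{\left(D \right)} = 4 + 2 D$ ($Q{\left(D \right)} = \left(4 + D\right) + D = 4 + 2 D$)
$p{\left(V,b \right)} = \left(4 + b + 2 V\right)^{2}$ ($p{\left(V,b \right)} = \left(\left(4 + 2 V\right) + b\right)^{2} = \left(4 + b + 2 V\right)^{2}$)
$\frac{1}{p{\left(76,23 \right)} + 4894} = \frac{1}{\left(4 + 23 + 2 \cdot 76\right)^{2} + 4894} = \frac{1}{\left(4 + 23 + 152\right)^{2} + 4894} = \frac{1}{179^{2} + 4894} = \frac{1}{32041 + 4894} = \frac{1}{36935}$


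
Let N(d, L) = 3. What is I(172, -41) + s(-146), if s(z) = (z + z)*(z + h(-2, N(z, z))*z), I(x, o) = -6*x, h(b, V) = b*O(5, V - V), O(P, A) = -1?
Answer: 126864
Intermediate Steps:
h(b, V) = -b (h(b, V) = b*(-1) = -b)
s(z) = 6*z**2 (s(z) = (z + z)*(z + (-1*(-2))*z) = (2*z)*(z + 2*z) = (2*z)*(3*z) = 6*z**2)
I(172, -41) + s(-146) = -6*172 + 6*(-146)**2 = -1032 + 6*21316 = -1032 + 127896 = 126864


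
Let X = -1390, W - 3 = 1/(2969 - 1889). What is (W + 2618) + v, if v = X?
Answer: 1329481/1080 ≈ 1231.0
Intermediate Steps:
W = 3241/1080 (W = 3 + 1/(2969 - 1889) = 3 + 1/1080 = 3241/1080 ≈ 3.0009)
v = -1390
(W + 2618) + v = (3241/1080 + 2618) - 1390 = 2830681/1080 - 1390 = 1329481/1080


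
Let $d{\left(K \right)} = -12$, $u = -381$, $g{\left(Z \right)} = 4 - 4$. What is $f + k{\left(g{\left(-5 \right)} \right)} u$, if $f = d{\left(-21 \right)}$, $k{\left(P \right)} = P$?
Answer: $-12$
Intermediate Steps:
$g{\left(Z \right)} = 0$ ($g{\left(Z \right)} = 4 - 4 = 0$)
$f = -12$
$f + k{\left(g{\left(-5 \right)} \right)} u = -12 + 0 \left(-381\right) = -12 + 0 = -12$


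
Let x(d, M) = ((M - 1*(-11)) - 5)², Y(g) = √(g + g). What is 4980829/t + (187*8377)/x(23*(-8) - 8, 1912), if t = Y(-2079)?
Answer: 1566499/3678724 - 711547*I*√462/198 ≈ 0.42583 - 77243.0*I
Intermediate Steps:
Y(g) = √2*√g (Y(g) = √(2*g) = √2*√g)
t = 3*I*√462 (t = √2*√(-2079) = √2*(3*I*√231) = 3*I*√462 ≈ 64.483*I)
x(d, M) = (6 + M)² (x(d, M) = ((M + 11) - 5)² = ((11 + M) - 5)² = (6 + M)²)
4980829/t + (187*8377)/x(23*(-8) - 8, 1912) = 4980829/((3*I*√462)) + (187*8377)/((6 + 1912)²) = 4980829*(-I*√462/1386) + 1566499/(1918²) = -711547*I*√462/198 + 1566499/3678724 = 1566499/3678724 - 711547*I*√462/198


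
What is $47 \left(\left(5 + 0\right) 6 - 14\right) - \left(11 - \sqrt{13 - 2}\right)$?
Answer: $741 + \sqrt{11} \approx 744.32$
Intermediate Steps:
$47 \left(\left(5 + 0\right) 6 - 14\right) - \left(11 - \sqrt{13 - 2}\right) = 47 \left(5 \cdot 6 - 14\right) - \left(11 - \sqrt{11}\right) = 47 \left(30 - 14\right) - \left(11 - \sqrt{11}\right) = 47 \cdot 16 - \left(11 - \sqrt{11}\right) = 752 - \left(11 - \sqrt{11}\right) = 741 + \sqrt{11}$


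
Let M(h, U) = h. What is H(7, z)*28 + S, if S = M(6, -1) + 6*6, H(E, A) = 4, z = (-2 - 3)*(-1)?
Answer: 154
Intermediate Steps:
z = 5 (z = -5*(-1) = 5)
S = 42 (S = 6 + 6*6 = 6 + 36 = 42)
H(7, z)*28 + S = 4*28 + 42 = 112 + 42 = 154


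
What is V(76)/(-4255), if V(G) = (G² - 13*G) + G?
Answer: -4864/4255 ≈ -1.1431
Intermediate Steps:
V(G) = G² - 12*G
V(76)/(-4255) = (76*(-12 + 76))/(-4255) = (76*64)*(-1/4255) = 4864*(-1/4255) = -4864/4255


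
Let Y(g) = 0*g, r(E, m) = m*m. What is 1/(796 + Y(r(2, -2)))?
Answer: 1/796 ≈ 0.0012563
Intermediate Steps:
r(E, m) = m²
Y(g) = 0
1/(796 + Y(r(2, -2))) = 1/(796 + 0) = 1/796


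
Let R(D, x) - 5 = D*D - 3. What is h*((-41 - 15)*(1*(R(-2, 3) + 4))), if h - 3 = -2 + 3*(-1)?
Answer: 1120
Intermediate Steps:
R(D, x) = 2 + D**2 (R(D, x) = 5 + (D*D - 3) = 5 + (D**2 - 3) = 5 + (-3 + D**2) = 2 + D**2)
h = -2 (h = 3 + (-2 + 3*(-1)) = 3 + (-2 - 3) = 3 - 5 = -2)
h*((-41 - 15)*(1*(R(-2, 3) + 4))) = -2*(-41 - 15)*1*((2 + (-2)**2) + 4) = -(-112)*1*((2 + 4) + 4) = -(-112)*1*(6 + 4) = -(-112)*1*10 = -(-112)*10 = -2*(-560) = 1120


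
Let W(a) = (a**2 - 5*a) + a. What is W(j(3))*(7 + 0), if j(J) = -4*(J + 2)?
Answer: 3360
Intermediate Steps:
j(J) = -8 - 4*J (j(J) = -4*(2 + J) = -8 - 4*J)
W(a) = a**2 - 4*a
W(j(3))*(7 + 0) = ((-8 - 4*3)*(-4 + (-8 - 4*3)))*(7 + 0) = ((-8 - 12)*(-4 + (-8 - 12)))*7 = -20*(-4 - 20)*7 = -20*(-24)*7 = 480*7 = 3360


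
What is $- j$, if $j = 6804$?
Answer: $-6804$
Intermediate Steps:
$- j = \left(-1\right) 6804 = -6804$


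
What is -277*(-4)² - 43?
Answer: -4475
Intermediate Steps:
-277*(-4)² - 43 = -277*16 - 43 = -4432 - 43 = -4475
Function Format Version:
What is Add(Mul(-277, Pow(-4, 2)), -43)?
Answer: -4475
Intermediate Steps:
Add(Mul(-277, Pow(-4, 2)), -43) = Add(Mul(-277, 16), -43) = Add(-4432, -43) = -4475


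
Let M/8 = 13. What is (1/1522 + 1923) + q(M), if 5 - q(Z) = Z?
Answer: 2776129/1522 ≈ 1824.0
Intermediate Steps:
M = 104 (M = 8*13 = 104)
q(Z) = 5 - Z
(1/1522 + 1923) + q(M) = (1/1522 + 1923) + (5 - 1*104) = (1/1522 + 1923) + (5 - 104) = 2926807/1522 - 99 = 2776129/1522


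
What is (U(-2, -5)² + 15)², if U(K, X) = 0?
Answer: 225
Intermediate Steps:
(U(-2, -5)² + 15)² = (0² + 15)² = (0 + 15)² = 15² = 225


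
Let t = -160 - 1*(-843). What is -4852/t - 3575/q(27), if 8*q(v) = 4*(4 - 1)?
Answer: -4898006/2049 ≈ -2390.4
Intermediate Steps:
t = 683 (t = -160 + 843 = 683)
q(v) = 3/2 (q(v) = (4*(4 - 1))/8 = (4*3)/8 = (⅛)*12 = 3/2)
-4852/t - 3575/q(27) = -4852/683 - 3575/3/2 = -4852*1/683 - 3575*⅔ = -4852/683 - 7150/3 = -4898006/2049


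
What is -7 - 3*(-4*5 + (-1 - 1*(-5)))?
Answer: 41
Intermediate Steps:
-7 - 3*(-4*5 + (-1 - 1*(-5))) = -7 - 3*(-20 + (-1 + 5)) = -7 - 3*(-20 + 4) = -7 - 3*(-16) = -7 + 48 = 41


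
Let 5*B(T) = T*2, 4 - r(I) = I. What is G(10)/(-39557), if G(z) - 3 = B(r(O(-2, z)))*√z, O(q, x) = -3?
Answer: -3/39557 - 2*√10/28255 ≈ -0.00029968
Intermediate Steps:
r(I) = 4 - I
B(T) = 2*T/5 (B(T) = (T*2)/5 = (2*T)/5 = 2*T/5)
G(z) = 3 + 14*√z/5 (G(z) = 3 + (2*(4 - 1*(-3))/5)*√z = 3 + (2*(4 + 3)/5)*√z = 3 + ((⅖)*7)*√z = 3 + 14*√z/5)
G(10)/(-39557) = (3 + 14*√10/5)/(-39557) = (3 + 14*√10/5)*(-1/39557) = -3/39557 - 2*√10/28255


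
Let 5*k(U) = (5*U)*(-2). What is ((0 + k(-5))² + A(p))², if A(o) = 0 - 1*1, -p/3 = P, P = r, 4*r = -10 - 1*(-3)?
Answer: 9801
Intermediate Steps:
k(U) = -2*U (k(U) = ((5*U)*(-2))/5 = (-10*U)/5 = -2*U)
r = -7/4 (r = (-10 - 1*(-3))/4 = (-10 + 3)/4 = (¼)*(-7) = -7/4 ≈ -1.7500)
P = -7/4 ≈ -1.7500
p = 21/4 (p = -3*(-7/4) = 21/4 ≈ 5.2500)
A(o) = -1 (A(o) = 0 - 1 = -1)
((0 + k(-5))² + A(p))² = ((0 - 2*(-5))² - 1)² = ((0 + 10)² - 1)² = (10² - 1)² = (100 - 1)² = 99² = 9801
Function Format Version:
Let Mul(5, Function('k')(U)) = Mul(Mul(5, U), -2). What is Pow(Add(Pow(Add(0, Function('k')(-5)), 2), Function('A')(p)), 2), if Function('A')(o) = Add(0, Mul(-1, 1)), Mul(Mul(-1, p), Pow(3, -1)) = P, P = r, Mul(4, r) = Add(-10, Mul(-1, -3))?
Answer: 9801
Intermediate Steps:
Function('k')(U) = Mul(-2, U) (Function('k')(U) = Mul(Rational(1, 5), Mul(Mul(5, U), -2)) = Mul(Rational(1, 5), Mul(-10, U)) = Mul(-2, U))
r = Rational(-7, 4) (r = Mul(Rational(1, 4), Add(-10, Mul(-1, -3))) = Mul(Rational(1, 4), Add(-10, 3)) = Mul(Rational(1, 4), -7) = Rational(-7, 4) ≈ -1.7500)
P = Rational(-7, 4) ≈ -1.7500
p = Rational(21, 4) (p = Mul(-3, Rational(-7, 4)) = Rational(21, 4) ≈ 5.2500)
Function('A')(o) = -1 (Function('A')(o) = Add(0, -1) = -1)
Pow(Add(Pow(Add(0, Function('k')(-5)), 2), Function('A')(p)), 2) = Pow(Add(Pow(Add(0, Mul(-2, -5)), 2), -1), 2) = Pow(Add(Pow(Add(0, 10), 2), -1), 2) = Pow(Add(Pow(10, 2), -1), 2) = Pow(Add(100, -1), 2) = Pow(99, 2) = 9801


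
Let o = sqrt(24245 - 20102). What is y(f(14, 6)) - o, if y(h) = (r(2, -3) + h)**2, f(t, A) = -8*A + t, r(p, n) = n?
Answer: 1369 - sqrt(4143) ≈ 1304.6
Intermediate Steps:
f(t, A) = t - 8*A
o = sqrt(4143) ≈ 64.366
y(h) = (-3 + h)**2
y(f(14, 6)) - o = (-3 + (14 - 8*6))**2 - sqrt(4143) = (-3 + (14 - 48))**2 - sqrt(4143) = (-3 - 34)**2 - sqrt(4143) = (-37)**2 - sqrt(4143) = 1369 - sqrt(4143)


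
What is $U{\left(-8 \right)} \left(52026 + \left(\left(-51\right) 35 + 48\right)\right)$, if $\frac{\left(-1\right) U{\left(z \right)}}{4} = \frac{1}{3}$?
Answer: $-67052$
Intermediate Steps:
$U{\left(z \right)} = - \frac{4}{3}$
$U{\left(-8 \right)} \left(52026 + \left(\left(-51\right) 35 + 48\right)\right) = - \frac{4 \left(52026 + \left(\left(-51\right) 35 + 48\right)\right)}{3} = - \frac{4 \left(52026 + \left(-1785 + 48\right)\right)}{3} = - \frac{4 \left(52026 - 1737\right)}{3} = \left(- \frac{4}{3}\right) 50289 = -67052$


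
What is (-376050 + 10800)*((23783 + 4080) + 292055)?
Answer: -116850049500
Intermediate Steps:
(-376050 + 10800)*((23783 + 4080) + 292055) = -365250*(27863 + 292055) = -365250*319918 = -116850049500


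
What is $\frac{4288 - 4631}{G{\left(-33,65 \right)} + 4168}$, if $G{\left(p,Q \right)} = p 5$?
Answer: $- \frac{343}{4003} \approx -0.085686$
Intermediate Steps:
$G{\left(p,Q \right)} = 5 p$
$\frac{4288 - 4631}{G{\left(-33,65 \right)} + 4168} = \frac{4288 - 4631}{5 \left(-33\right) + 4168} = - \frac{343}{-165 + 4168} = - \frac{343}{4003}$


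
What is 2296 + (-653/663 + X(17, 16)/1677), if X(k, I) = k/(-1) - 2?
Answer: 65428262/28509 ≈ 2295.0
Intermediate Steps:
X(k, I) = -2 - k (X(k, I) = -k - 2 = -2 - k)
2296 + (-653/663 + X(17, 16)/1677) = 2296 + (-653/663 + (-2 - 1*17)/1677) = 2296 + (-653*1/663 + (-2 - 17)*(1/1677)) = 2296 + (-653/663 - 19*1/1677) = 2296 + (-653/663 - 19/1677) = 2296 - 28402/28509 = 65428262/28509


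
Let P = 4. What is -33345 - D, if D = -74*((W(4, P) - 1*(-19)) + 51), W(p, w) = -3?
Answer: -28387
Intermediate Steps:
D = -4958 (D = -74*((-3 - 1*(-19)) + 51) = -74*((-3 + 19) + 51) = -74*(16 + 51) = -74*67 = -4958)
-33345 - D = -33345 - 1*(-4958) = -33345 + 4958 = -28387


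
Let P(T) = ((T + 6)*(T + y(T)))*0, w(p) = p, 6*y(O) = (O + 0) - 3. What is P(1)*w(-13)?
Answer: 0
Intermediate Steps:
y(O) = -1/2 + O/6 (y(O) = ((O + 0) - 3)/6 = (O - 3)/6 = (-3 + O)/6 = -1/2 + O/6)
P(T) = 0 (P(T) = ((T + 6)*(T + (-1/2 + T/6)))*0 = ((6 + T)*(-1/2 + 7*T/6))*0 = 0)
P(1)*w(-13) = 0*(-13) = 0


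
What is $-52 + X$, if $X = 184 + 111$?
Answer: $243$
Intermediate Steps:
$X = 295$
$-52 + X = -52 + 295 = 243$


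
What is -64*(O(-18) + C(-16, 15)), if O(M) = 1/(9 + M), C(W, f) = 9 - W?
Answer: -14336/9 ≈ -1592.9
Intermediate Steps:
-64*(O(-18) + C(-16, 15)) = -64*(1/(9 - 18) + (9 - 1*(-16))) = -64*(1/(-9) + (9 + 16)) = -64*(-⅑ + 25) = -64*224/9 = -14336/9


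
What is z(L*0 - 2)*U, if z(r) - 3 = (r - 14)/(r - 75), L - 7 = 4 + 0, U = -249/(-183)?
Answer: 20501/4697 ≈ 4.3647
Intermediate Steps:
U = 83/61 (U = -249*(-1/183) = 83/61 ≈ 1.3607)
L = 11 (L = 7 + (4 + 0) = 7 + 4 = 11)
z(r) = 3 + (-14 + r)/(-75 + r) (z(r) = 3 + (r - 14)/(r - 75) = 3 + (-14 + r)/(-75 + r))
z(L*0 - 2)*U = ((-239 + 4*(11*0 - 2))/(-75 + (11*0 - 2)))*(83/61) = ((-239 + 4*(0 - 2))/(-75 + (0 - 2)))*(83/61) = ((-239 + 4*(-2))/(-75 - 2))*(83/61) = ((-239 - 8)/(-77))*(83/61) = -1/77*(-247)*(83/61) = (247/77)*(83/61) = 20501/4697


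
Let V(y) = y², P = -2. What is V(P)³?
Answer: 64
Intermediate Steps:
V(P)³ = ((-2)²)³ = 4³ = 64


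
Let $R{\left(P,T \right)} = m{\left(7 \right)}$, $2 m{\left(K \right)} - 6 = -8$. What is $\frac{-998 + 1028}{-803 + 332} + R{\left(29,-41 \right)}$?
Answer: $- \frac{167}{157} \approx -1.0637$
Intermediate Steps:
$m{\left(K \right)} = -1$ ($m{\left(K \right)} = 3 + \frac{1}{2} \left(-8\right) = 3 - 4 = -1$)
$R{\left(P,T \right)} = -1$
$\frac{-998 + 1028}{-803 + 332} + R{\left(29,-41 \right)} = \frac{-998 + 1028}{-803 + 332} - 1 = \frac{30}{-471} - 1 = 30 \left(- \frac{1}{471}\right) - 1 = - \frac{10}{157} - 1 = - \frac{167}{157}$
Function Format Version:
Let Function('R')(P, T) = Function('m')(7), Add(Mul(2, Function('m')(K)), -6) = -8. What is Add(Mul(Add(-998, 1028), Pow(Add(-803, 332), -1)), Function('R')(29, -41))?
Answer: Rational(-167, 157) ≈ -1.0637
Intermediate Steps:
Function('m')(K) = -1 (Function('m')(K) = Add(3, Mul(Rational(1, 2), -8)) = Add(3, -4) = -1)
Function('R')(P, T) = -1
Add(Mul(Add(-998, 1028), Pow(Add(-803, 332), -1)), Function('R')(29, -41)) = Add(Mul(Add(-998, 1028), Pow(Add(-803, 332), -1)), -1) = Add(Mul(30, Pow(-471, -1)), -1) = Add(Mul(30, Rational(-1, 471)), -1) = Add(Rational(-10, 157), -1) = Rational(-167, 157)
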